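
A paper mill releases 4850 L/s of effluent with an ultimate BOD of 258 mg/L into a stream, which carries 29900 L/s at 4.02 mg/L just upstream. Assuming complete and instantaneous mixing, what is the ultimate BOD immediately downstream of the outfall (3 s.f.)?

39.5 mg/L

Flow-weighted mixing: C = (Q_r C_r + Q_w C_w)/(Q_r + Q_w)
= (29900×4.02 + 4850×258)/(29900 + 4850) = 1.371×10^6/34750 = 39.47 mg/L.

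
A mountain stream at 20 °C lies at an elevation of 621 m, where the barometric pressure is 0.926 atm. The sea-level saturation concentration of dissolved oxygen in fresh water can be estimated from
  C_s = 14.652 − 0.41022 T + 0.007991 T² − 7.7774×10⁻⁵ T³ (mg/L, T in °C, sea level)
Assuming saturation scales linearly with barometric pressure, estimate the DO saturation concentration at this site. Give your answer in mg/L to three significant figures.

At sea level: C_s = 14.652 − 0.41022×20 + 0.007991×20² − 7.7774×10⁻⁵×20³ = 9.022 mg/L.
Pressure correction: C_s' = 9.022 × 0.926 = 8.354 mg/L.

C_s ≈ 8.35 mg/L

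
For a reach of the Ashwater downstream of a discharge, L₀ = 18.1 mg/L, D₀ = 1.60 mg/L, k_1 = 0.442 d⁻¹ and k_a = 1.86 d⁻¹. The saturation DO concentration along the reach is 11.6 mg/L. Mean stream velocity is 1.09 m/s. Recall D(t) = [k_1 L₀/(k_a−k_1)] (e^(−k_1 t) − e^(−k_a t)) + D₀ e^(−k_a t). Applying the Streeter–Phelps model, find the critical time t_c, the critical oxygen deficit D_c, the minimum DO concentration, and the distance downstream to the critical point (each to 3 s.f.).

With k_a/k_1 = 4.208 and 1 − D₀(k_a−k_1)/(k_1 L₀) = 0.7164,
t_c = ln(4.208 × 0.7164) / (1.86 − 0.442) = ln(3.015) / 1.418 = 1.104/1.418 = 0.7782 d.
L(t_c) = L₀ e^(−k_1 t_c) = 18.1 × 0.7089 = 12.83 mg/L, and at the critical point k_a D_c = k_1 L, so D_c = (0.442/1.86) × 12.83 = 3.049 mg/L.
Minimum DO = C_s − D_c = 11.6 − 3.049 = 8.551 mg/L.
x_c = v t_c = 1.09 m/s × 0.7782 d × 86400 s/d = 73290 m ≈ 73.3 km.

t_c ≈ 0.778 d; D_c ≈ 3.05 mg/L; min DO ≈ 8.55 mg/L; x_c ≈ 73.3 km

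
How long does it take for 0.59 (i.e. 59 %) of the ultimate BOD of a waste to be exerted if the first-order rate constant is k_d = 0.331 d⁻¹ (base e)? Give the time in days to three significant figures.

y/L₀ = 1 − e^(−k_d t) = 0.59 ⇒ e^(−k_d t) = 0.410
t = −ln(0.410) / 0.331 = 0.8916 / 0.331 = 2.694 d.

t ≈ 2.69 d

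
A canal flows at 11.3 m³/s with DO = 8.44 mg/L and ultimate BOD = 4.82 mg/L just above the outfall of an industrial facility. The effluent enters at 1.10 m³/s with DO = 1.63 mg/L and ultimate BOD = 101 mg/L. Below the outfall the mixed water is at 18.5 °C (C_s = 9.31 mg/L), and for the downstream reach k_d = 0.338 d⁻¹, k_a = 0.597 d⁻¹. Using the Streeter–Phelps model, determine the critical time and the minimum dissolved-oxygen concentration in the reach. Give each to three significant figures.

Mixed DO = (11.3×8.44 + 1.10×1.63)/(11.3+1.10) = 97.17/12.40 = 7.836 mg/L.
Mixed L₀ = (11.3×4.82 + 1.10×101)/(12.40) = 165.6/12.40 = 13.35 mg/L.
Initial deficit D₀ = C_s − DO₀ = 9.31 − 7.836 = 1.474 mg/L.
t_c = (1/0.2590) ln[(0.597/0.338)(1 − 1.474×0.2590/(0.338×13.35))] = 3.861 × ln(1.617) = 1.855 d.
D_c = (0.338/0.597) × 13.35 × e^(−0.338×1.855) = 0.5662 × 13.35 × 0.5342 = 4.038 mg/L.
Minimum DO = 9.31 − 4.038 = 5.272 mg/L.

t_c ≈ 1.86 d; minimum DO ≈ 5.27 mg/L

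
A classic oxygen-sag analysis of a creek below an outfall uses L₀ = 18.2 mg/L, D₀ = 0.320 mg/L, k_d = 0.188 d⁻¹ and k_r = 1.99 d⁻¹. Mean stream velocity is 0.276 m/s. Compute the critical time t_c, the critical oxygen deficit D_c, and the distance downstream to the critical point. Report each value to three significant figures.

With k_r/k_d = 10.59 and 1 − D₀(k_r−k_d)/(k_d L₀) = 0.8315,
t_c = ln(10.59 × 0.8315) / (1.99 − 0.188) = ln(8.801) / 1.802 = 2.175/1.802 = 1.207 d.
D_c = (k_d/k_r) L₀ e^(−k_d t_c) = (0.188/1.99) × 18.2 × e^(−0.188×1.207) = 0.09447 × 18.2 × 0.7970 = 1.370 mg/L.
x_c = v t_c = 0.276 m/s × 1.207 d × 86400 s/d = 28780 m ≈ 28.8 km.

t_c ≈ 1.21 d; D_c ≈ 1.37 mg/L; x_c ≈ 28.8 km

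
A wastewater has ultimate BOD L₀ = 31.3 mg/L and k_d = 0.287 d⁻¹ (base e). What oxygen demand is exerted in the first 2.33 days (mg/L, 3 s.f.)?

y_t = L₀(1 − e^(−k_d t)) = 31.3 × (1 − e^(−0.287×2.33))
= 31.3 × (1 − 0.5124) = 31.3 × 0.4876 = 15.26 mg/L.

y ≈ 15.3 mg/L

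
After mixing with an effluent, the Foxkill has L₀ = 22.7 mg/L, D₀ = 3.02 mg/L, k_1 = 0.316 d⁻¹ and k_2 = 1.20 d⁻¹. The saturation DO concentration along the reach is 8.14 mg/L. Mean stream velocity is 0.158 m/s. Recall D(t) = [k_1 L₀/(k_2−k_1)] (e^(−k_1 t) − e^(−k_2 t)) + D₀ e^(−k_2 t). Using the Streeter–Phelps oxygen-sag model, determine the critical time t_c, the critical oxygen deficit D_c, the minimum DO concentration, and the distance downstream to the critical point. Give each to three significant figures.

With k_2/k_1 = 3.797 and 1 − D₀(k_2−k_1)/(k_1 L₀) = 0.6278,
t_c = ln(3.797 × 0.6278) / (1.20 − 0.316) = ln(2.384) / 0.8840 = 0.8688/0.8840 = 0.9829 d.
L(t_c) = L₀ e^(−k_1 t_c) = 22.7 × 0.7330 = 16.64 mg/L, and at the critical point k_2 D_c = k_1 L, so D_c = (0.316/1.20) × 16.64 = 4.382 mg/L.
Minimum DO = C_s − D_c = 8.14 − 4.382 = 3.758 mg/L.
x_c = v t_c = 0.158 m/s × 0.9829 d × 86400 s/d = 13420 m ≈ 13.4 km.

t_c ≈ 0.983 d; D_c ≈ 4.38 mg/L; min DO ≈ 3.76 mg/L; x_c ≈ 13.4 km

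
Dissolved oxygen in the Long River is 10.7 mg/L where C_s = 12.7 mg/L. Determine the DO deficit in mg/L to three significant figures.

D ≈ 2.00 mg/L

D = C_s − C = 12.7 − 10.7 = 2.00 mg/L.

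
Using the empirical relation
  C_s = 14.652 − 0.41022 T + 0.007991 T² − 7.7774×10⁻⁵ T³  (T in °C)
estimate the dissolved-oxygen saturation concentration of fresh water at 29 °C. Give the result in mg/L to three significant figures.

C_s ≈ 7.58 mg/L

C_s = 14.652 − 0.41022×29 + 0.007991×29² − 7.7774×10⁻⁵×29³ = 7.579 mg/L.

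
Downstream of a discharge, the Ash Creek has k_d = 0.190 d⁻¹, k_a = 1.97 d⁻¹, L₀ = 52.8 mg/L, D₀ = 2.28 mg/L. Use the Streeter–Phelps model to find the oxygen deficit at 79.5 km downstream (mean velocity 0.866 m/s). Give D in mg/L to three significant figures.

D ≈ 4.19 mg/L

Travel time t = x/v = 79.5 km / (0.866 m/s) = 79500 m / 0.866 m/s = 91800 s = 1.063 d.
k_d L₀/(k_a−k_d) = 0.190×52.8/(1.97−0.190) = 10.03/1.780 = 5.636 mg/L.
e^(−k_d t) = e^(−0.190×1.063) = 0.8172; e^(−k_a t) = e^(−1.97×1.063) = 0.1233.
D = 5.636 × (0.8172 − 0.1233) + 2.28 × 0.1233 = 3.911 + 0.2811 = 4.192 mg/L.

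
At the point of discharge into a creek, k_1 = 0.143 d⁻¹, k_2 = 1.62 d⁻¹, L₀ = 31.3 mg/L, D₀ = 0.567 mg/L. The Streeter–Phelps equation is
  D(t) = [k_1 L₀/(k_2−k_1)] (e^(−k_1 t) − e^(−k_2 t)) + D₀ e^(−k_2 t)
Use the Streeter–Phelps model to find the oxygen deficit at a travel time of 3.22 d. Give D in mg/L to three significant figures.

k_1 L₀/(k_2−k_1) = 0.143×31.3/(1.62−0.143) = 4.476/1.477 = 3.030 mg/L.
e^(−k_1 t) = e^(−0.143×3.220) = 0.6310; e^(−k_2 t) = e^(−1.62×3.220) = 0.005427.
D = 3.030 × (0.6310 − 0.005427) + 0.567 × 0.005427 = 1.896 + 0.003077 = 1.899 mg/L.

D ≈ 1.90 mg/L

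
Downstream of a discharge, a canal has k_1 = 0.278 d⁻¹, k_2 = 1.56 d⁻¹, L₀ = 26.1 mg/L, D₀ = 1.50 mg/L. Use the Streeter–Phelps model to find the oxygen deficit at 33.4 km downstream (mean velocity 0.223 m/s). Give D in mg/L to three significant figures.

Travel time t = x/v = 33.4 km / (0.223 m/s) = 33400 m / 0.223 m/s = 149800 s = 1.734 d.
k_1 L₀/(k_2−k_1) = 0.278×26.1/(1.56−0.278) = 7.256/1.282 = 5.660 mg/L.
e^(−k_1 t) = e^(−0.278×1.734) = 0.6176; e^(−k_2 t) = e^(−1.56×1.734) = 0.06692.
D = 5.660 × (0.6176 − 0.06692) + 1.50 × 0.06692 = 3.117 + 0.1004 = 3.217 mg/L.

D ≈ 3.22 mg/L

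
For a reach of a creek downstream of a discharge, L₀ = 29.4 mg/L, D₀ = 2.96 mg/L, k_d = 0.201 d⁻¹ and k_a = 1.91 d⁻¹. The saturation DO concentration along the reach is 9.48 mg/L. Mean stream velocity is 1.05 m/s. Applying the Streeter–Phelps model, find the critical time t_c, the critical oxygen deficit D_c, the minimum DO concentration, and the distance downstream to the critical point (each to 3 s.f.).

t_c ≈ 0.183 d; D_c ≈ 2.98 mg/L; min DO ≈ 6.50 mg/L; x_c ≈ 16.6 km

t_c = [1/(k_a−k_d)] ln[(k_a/k_d)(1 − D₀(k_a−k_d)/(k_d L₀))]
= [1/(1.91−0.201)] ln[(1.91/0.201)(1 − 2.96×1.709/(0.201×29.4))]
= (1/1.709) ln[9.502 × 0.1440] = 0.5851 × ln(1.368) = 0.5851 × 0.3134 = 0.1834 d.
L(t_c) = L₀ e^(−k_d t_c) = 29.4 × 0.9638 = 28.34 mg/L, and at the critical point k_a D_c = k_d L, so D_c = (0.201/1.91) × 28.34 = 2.982 mg/L.
Minimum DO = C_s − D_c = 9.48 − 2.982 = 6.498 mg/L.
x_c = v t_c = 1.05 m/s × 0.1834 d × 86400 s/d = 16640 m ≈ 16.6 km.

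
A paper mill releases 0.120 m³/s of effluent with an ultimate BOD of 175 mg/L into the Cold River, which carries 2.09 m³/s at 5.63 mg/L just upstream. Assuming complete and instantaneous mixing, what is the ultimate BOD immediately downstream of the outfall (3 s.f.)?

Flow-weighted mixing: C = (Q_r C_r + Q_w C_w)/(Q_r + Q_w)
= (2.09×5.63 + 0.120×175)/(2.09 + 0.120) = 32.77/2.210 = 14.83 mg/L.

14.8 mg/L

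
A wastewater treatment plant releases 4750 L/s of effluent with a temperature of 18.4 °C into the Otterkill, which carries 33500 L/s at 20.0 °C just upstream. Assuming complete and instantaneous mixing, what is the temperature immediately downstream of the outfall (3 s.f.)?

Flow-weighted mixing: C = (Q_r C_r + Q_w C_w)/(Q_r + Q_w)
= (33500×20.0 + 4750×18.4)/(33500 + 4750) = 757400/38250 = 19.80 °C.

19.8 °C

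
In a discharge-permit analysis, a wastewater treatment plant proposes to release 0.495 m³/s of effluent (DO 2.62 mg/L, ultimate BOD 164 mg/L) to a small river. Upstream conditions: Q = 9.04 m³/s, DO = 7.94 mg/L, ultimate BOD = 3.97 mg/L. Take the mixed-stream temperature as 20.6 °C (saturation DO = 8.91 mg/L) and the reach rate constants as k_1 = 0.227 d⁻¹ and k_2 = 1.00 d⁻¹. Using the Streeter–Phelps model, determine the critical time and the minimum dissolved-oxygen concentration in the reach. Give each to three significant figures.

t_c ≈ 1.37 d; minimum DO ≈ 6.87 mg/L

Mixed DO = (9.04×7.94 + 0.495×2.62)/(9.04+0.495) = 73.07/9.535 = 7.664 mg/L.
Mixed L₀ = (9.04×3.97 + 0.495×164)/(9.535) = 117.1/9.535 = 12.28 mg/L.
Initial deficit D₀ = C_s − DO₀ = 8.91 − 7.664 = 1.246 mg/L.
t_c = (1/0.7730) ln[(1.00/0.227)(1 − 1.246×0.7730/(0.227×12.28))] = 1.294 × ln(2.883) = 1.370 d.
D_c = (0.227/1.00) × 12.28 × e^(−0.227×1.370) = 0.2270 × 12.28 × 0.7328 = 2.042 mg/L.
Minimum DO = 8.91 − 2.042 = 6.868 mg/L.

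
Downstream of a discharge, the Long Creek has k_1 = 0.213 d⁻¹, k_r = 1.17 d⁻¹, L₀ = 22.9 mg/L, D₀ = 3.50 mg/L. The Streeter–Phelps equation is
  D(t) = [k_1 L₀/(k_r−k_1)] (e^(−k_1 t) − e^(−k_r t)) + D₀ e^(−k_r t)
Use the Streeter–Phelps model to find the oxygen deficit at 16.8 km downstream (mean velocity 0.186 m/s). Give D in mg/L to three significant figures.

Travel time t = x/v = 16.8 km / (0.186 m/s) = 16800 m / 0.186 m/s = 90320 s = 1.045 d.
k_1 L₀/(k_r−k_1) = 0.213×22.9/(1.17−0.213) = 4.878/0.9570 = 5.097 mg/L.
e^(−k_1 t) = e^(−0.213×1.045) = 0.8004; e^(−k_r t) = e^(−1.17×1.045) = 0.2943.
D = 5.097 × (0.8004 − 0.2943) + 3.50 × 0.2943 = 2.579 + 1.030 = 3.609 mg/L.

D ≈ 3.61 mg/L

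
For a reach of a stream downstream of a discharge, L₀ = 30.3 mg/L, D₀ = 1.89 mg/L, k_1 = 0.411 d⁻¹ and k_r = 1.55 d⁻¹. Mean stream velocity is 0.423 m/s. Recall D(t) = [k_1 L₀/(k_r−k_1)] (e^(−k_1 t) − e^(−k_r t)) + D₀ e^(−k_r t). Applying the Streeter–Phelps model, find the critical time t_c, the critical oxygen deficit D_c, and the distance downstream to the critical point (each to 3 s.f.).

t_c = [1/(k_r−k_1)] ln[(k_r/k_1)(1 − D₀(k_r−k_1)/(k_1 L₀))]
= [1/(1.55−0.411)] ln[(1.55/0.411)(1 − 1.89×1.139/(0.411×30.3))]
= (1/1.139) ln[3.771 × 0.8271] = 0.8780 × ln(3.119) = 0.8780 × 1.138 = 0.9988 d.
L(t_c) = L₀ e^(−k_1 t_c) = 30.3 × 0.6633 = 20.10 mg/L, and at the critical point k_r D_c = k_1 L, so D_c = (0.411/1.55) × 20.10 = 5.329 mg/L.
x_c = v t_c = 0.423 m/s × 0.9988 d × 86400 s/d = 36500 m ≈ 36.5 km.

t_c ≈ 0.999 d; D_c ≈ 5.33 mg/L; x_c ≈ 36.5 km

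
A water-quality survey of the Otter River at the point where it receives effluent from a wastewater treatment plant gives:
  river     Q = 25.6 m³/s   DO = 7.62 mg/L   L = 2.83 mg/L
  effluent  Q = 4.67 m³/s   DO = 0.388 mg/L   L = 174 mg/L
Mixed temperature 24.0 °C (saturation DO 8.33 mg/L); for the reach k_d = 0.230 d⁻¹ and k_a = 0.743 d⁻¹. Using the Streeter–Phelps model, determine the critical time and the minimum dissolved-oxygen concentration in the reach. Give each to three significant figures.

Mixed DO = (25.6×7.62 + 4.67×0.388)/(25.6+4.67) = 196.9/30.27 = 6.504 mg/L.
Mixed L₀ = (25.6×2.83 + 4.67×174)/(30.27) = 885.0/30.27 = 29.24 mg/L.
Initial deficit D₀ = C_s − DO₀ = 8.33 − 6.504 = 1.826 mg/L.
t_c = (1/0.5130) ln[(0.743/0.230)(1 − 1.826×0.5130/(0.230×29.24))] = 1.949 × ln(2.781) = 1.993 d.
D_c = (0.230/0.743) × 29.24 × e^(−0.230×1.993) = 0.3096 × 29.24 × 0.6322 = 5.722 mg/L.
Minimum DO = 8.33 − 5.722 = 2.608 mg/L.

t_c ≈ 1.99 d; minimum DO ≈ 2.61 mg/L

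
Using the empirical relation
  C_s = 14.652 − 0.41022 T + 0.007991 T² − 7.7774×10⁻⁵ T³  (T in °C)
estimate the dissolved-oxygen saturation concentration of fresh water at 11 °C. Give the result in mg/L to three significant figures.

C_s = 14.652 − 0.41022×11 + 0.007991×11² − 7.7774×10⁻⁵×11³ = 11.00 mg/L.

C_s ≈ 11.0 mg/L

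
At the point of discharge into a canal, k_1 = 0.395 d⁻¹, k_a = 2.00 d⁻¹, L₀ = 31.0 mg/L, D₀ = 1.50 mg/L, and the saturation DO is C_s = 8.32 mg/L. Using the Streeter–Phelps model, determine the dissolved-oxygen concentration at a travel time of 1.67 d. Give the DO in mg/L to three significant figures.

k_1 L₀/(k_a−k_1) = 0.395×31.0/(2.00−0.395) = 12.25/1.605 = 7.629 mg/L.
e^(−k_1 t) = e^(−0.395×1.670) = 0.5170; e^(−k_a t) = e^(−2.00×1.670) = 0.03544.
D = 7.629 × (0.5170 − 0.03544) + 1.50 × 0.03544 = 3.674 + 0.05316 = 3.727 mg/L.
DO = C_s − D = 8.32 − 3.727 = 4.593 mg/L.

DO ≈ 4.59 mg/L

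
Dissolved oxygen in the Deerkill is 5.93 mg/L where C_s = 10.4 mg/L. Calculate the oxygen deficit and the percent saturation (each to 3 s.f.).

D = C_s − C = 10.4 − 5.93 = 4.47 mg/L.
% saturation = 5.93/10.4 × 100 = 57.0 %.

D ≈ 4.47 mg/L; 57.0 % saturation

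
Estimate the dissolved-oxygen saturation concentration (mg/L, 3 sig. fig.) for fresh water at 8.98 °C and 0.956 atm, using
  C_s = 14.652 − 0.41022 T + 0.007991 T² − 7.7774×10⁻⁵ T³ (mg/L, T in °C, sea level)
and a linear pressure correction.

C_s ≈ 11.0 mg/L

At sea level: C_s = 14.652 − 0.41022×8.98 + 0.007991×8.98² − 7.7774×10⁻⁵×8.98³ = 11.56 mg/L.
Pressure correction: C_s' = 11.56 × 0.956 = 11.05 mg/L.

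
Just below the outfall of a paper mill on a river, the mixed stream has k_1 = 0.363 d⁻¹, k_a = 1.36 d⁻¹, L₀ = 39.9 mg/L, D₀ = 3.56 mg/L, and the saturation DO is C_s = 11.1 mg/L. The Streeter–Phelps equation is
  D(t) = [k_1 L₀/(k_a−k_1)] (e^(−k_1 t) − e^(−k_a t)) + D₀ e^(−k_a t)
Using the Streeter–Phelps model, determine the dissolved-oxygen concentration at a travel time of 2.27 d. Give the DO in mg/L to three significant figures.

k_1 L₀/(k_a−k_1) = 0.363×39.9/(1.36−0.363) = 14.48/0.9970 = 14.53 mg/L.
e^(−k_1 t) = e^(−0.363×2.270) = 0.4387; e^(−k_a t) = e^(−1.36×2.270) = 0.04563.
D = 14.53 × (0.4387 − 0.04563) + 3.56 × 0.04563 = 5.710 + 0.1624 = 5.872 mg/L.
DO = C_s − D = 11.1 − 5.872 = 5.228 mg/L.

DO ≈ 5.23 mg/L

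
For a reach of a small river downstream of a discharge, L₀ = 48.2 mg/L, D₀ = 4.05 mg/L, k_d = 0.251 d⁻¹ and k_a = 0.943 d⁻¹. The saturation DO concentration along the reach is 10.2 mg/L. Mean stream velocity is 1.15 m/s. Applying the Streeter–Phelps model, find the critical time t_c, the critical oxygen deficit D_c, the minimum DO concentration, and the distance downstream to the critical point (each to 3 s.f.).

t_c ≈ 1.53 d; D_c ≈ 8.73 mg/L; min DO ≈ 1.47 mg/L; x_c ≈ 152 km

With k_a/k_d = 3.757 and 1 − D₀(k_a−k_d)/(k_d L₀) = 0.7683,
t_c = ln(3.757 × 0.7683) / (0.943 − 0.251) = ln(2.887) / 0.6920 = 1.060/0.6920 = 1.532 d.
D_c = (k_d/k_a) L₀ e^(−k_d t_c) = (0.251/0.943) × 48.2 × e^(−0.251×1.532) = 0.2662 × 48.2 × 0.6808 = 8.734 mg/L.
Minimum DO = C_s − D_c = 10.2 − 8.734 = 1.466 mg/L.
x_c = v t_c = 1.15 m/s × 1.532 d × 86400 s/d = 152200 m ≈ 152 km.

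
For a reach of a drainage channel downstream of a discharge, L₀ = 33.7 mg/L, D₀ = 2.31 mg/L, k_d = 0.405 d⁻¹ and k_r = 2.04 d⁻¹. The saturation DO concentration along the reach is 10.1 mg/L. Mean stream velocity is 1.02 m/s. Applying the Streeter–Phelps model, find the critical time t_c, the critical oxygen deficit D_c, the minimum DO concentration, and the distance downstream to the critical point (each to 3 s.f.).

t_c ≈ 0.791 d; D_c ≈ 4.86 mg/L; min DO ≈ 5.24 mg/L; x_c ≈ 69.7 km

t_c = [1/(k_r−k_d)] ln[(k_r/k_d)(1 − D₀(k_r−k_d)/(k_d L₀))]
= [1/(2.04−0.405)] ln[(2.04/0.405)(1 − 2.31×1.635/(0.405×33.7))]
= (1/1.635) ln[5.037 × 0.7233] = 0.6116 × ln(3.643) = 0.6116 × 1.293 = 0.7907 d.
L(t_c) = L₀ e^(−k_d t_c) = 33.7 × 0.7260 = 24.47 mg/L, and at the critical point k_r D_c = k_d L, so D_c = (0.405/2.04) × 24.47 = 4.857 mg/L.
Minimum DO = C_s − D_c = 10.1 − 4.857 = 5.243 mg/L.
x_c = v t_c = 1.02 m/s × 0.7907 d × 86400 s/d = 69690 m ≈ 69.7 km.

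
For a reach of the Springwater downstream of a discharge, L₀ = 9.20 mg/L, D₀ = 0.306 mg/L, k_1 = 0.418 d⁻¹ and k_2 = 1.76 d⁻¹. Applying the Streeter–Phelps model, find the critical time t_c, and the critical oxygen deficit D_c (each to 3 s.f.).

t_c ≈ 0.987 d; D_c ≈ 1.45 mg/L

At the critical point dD/dt = 0, so k_1 L₀ e^(−k_1 t) = k_2 D. Substituting D(t) from the Streeter–Phelps equation and solving for t gives
t_c = ln[(k_2/k_1)(1 − D₀(k_2−k_1)/(k_1 L₀))] / (k_2−k_1).
Here k_2−k_1 = 1.342 d⁻¹ and 1 − D₀(k_2−k_1)/(k_1 L₀) = 1 − 0.306×1.342/(0.418×9.20) = 0.8932, so
t_c = ln(4.211 × 0.8932) / 1.342 = 1.325 / 1.342 = 0.9871 d.
L(t_c) = L₀ e^(−k_1 t_c) = 9.20 × 0.6619 = 6.090 mg/L, and at the critical point k_2 D_c = k_1 L, so D_c = (0.418/1.76) × 6.090 = 1.446 mg/L.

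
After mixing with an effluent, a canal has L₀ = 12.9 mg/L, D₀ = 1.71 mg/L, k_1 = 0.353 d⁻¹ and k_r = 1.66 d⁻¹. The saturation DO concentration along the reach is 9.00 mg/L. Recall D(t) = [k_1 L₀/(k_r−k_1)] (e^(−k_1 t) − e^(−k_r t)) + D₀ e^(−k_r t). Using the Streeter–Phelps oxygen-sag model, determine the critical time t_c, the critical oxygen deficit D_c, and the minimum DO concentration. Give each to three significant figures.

t_c = [1/(k_r−k_1)] ln[(k_r/k_1)(1 − D₀(k_r−k_1)/(k_1 L₀))]
= [1/(1.66−0.353)] ln[(1.66/0.353)(1 − 1.71×1.307/(0.353×12.9))]
= (1/1.307) ln[4.703 × 0.5092] = 0.7651 × ln(2.395) = 0.7651 × 0.8732 = 0.6681 d.
D_c = (k_1/k_r) L₀ e^(−k_1 t_c) = (0.353/1.66) × 12.9 × e^(−0.353×0.6681) = 0.2127 × 12.9 × 0.7899 = 2.167 mg/L.
Minimum DO = C_s − D_c = 9.00 − 2.167 = 6.833 mg/L.

t_c ≈ 0.668 d; D_c ≈ 2.17 mg/L; min DO ≈ 6.83 mg/L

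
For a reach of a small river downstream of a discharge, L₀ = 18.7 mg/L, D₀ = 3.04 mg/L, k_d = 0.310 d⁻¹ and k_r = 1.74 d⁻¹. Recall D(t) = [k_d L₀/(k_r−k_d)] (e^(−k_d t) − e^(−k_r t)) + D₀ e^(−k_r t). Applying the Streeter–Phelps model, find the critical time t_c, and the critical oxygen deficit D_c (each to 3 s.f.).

t_c = [1/(k_r−k_d)] ln[(k_r/k_d)(1 − D₀(k_r−k_d)/(k_d L₀))]
= [1/(1.74−0.310)] ln[(1.74/0.310)(1 − 3.04×1.430/(0.310×18.7))]
= (1/1.430) ln[5.613 × 0.2501] = 0.6993 × ln(1.404) = 0.6993 × 0.3392 = 0.2372 d.
L(t_c) = L₀ e^(−k_d t_c) = 18.7 × 0.9291 = 17.37 mg/L, and at the critical point k_r D_c = k_d L, so D_c = (0.310/1.74) × 17.37 = 3.095 mg/L.

t_c ≈ 0.237 d; D_c ≈ 3.10 mg/L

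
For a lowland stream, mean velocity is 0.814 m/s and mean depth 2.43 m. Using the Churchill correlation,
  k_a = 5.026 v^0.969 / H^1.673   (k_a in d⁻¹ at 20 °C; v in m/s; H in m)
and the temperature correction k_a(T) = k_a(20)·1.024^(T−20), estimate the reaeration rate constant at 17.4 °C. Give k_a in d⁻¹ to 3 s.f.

k_a(20) = 5.026 × 0.814^0.969 / 2.43^1.673 = 5.026 × 0.8192 / 4.417 = 0.9322 d⁻¹.
k_a(17.4) = 0.9322 × 1.024^(17.4−20) = 0.9322 × 0.9402 = 0.8764 d⁻¹.

k_a ≈ 0.876 d⁻¹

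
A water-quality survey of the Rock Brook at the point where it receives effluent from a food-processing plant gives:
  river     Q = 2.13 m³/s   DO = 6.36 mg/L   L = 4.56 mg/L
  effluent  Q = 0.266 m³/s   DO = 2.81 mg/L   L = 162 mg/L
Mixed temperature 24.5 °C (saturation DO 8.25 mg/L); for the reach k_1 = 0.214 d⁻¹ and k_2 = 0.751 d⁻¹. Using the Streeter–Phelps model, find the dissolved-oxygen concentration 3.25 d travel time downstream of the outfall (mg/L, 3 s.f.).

DO ≈ 4.43 mg/L

Mixed DO = (2.13×6.36 + 0.266×2.81)/(2.13+0.266) = 14.29/2.396 = 5.966 mg/L.
Mixed L₀ = (2.13×4.56 + 0.266×162)/(2.396) = 52.80/2.396 = 22.04 mg/L.
Initial deficit D₀ = C_s − DO₀ = 8.25 − 5.966 = 2.284 mg/L.
D(3.25) = [0.214×22.04/(0.751−0.214)](e^(−0.214×3.25) − e^(−0.751×3.25)) + 2.284 e^(−0.751×3.25)
= 8.783 × (0.4988 − 0.08710) + 2.284 × 0.08710 = 3.815 mg/L.
DO = 8.25 − 3.815 = 4.435 mg/L.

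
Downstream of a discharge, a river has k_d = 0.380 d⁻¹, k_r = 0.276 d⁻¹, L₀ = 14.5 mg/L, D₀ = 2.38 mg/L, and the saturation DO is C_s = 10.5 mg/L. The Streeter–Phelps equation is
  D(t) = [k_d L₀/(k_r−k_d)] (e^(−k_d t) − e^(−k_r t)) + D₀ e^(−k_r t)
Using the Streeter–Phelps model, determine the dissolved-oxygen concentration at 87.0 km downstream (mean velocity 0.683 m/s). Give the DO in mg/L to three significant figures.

Travel time t = x/v = 87.0 km / (0.683 m/s) = 87000 m / 0.683 m/s = 127400 s = 1.474 d.
k_d L₀/(k_r−k_d) = 0.380×14.5/(0.276−0.380) = 5.510/-0.1040 = -52.98 mg/L.
e^(−k_d t) = e^(−0.380×1.474) = 0.5711; e^(−k_r t) = e^(−0.276×1.474) = 0.6657.
D = -52.98 × (0.5711 − 0.6657) + 2.38 × 0.6657 = 5.014 + 1.584 = 6.598 mg/L.
DO = C_s − D = 10.5 − 6.598 = 3.902 mg/L.

DO ≈ 3.90 mg/L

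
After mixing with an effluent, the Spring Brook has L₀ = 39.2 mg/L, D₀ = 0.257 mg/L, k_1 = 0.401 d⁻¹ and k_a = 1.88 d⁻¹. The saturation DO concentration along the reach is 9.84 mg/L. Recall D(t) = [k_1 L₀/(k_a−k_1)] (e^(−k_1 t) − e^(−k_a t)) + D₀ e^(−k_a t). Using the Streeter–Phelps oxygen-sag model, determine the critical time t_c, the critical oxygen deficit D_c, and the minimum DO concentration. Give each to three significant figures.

t_c ≈ 1.03 d; D_c ≈ 5.54 mg/L; min DO ≈ 4.30 mg/L

With k_a/k_1 = 4.688 and 1 − D₀(k_a−k_1)/(k_1 L₀) = 0.9758,
t_c = ln(4.688 × 0.9758) / (1.88 − 0.401) = ln(4.575) / 1.479 = 1.521/1.479 = 1.028 d.
D_c = (k_1/k_a) L₀ e^(−k_1 t_c) = (0.401/1.88) × 39.2 × e^(−0.401×1.028) = 0.2133 × 39.2 × 0.6621 = 5.536 mg/L.
Minimum DO = C_s − D_c = 9.84 − 5.536 = 4.304 mg/L.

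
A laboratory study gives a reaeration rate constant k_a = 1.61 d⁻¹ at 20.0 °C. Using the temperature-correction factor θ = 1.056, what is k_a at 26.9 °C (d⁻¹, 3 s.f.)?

k_a ≈ 2.34 d⁻¹

k_a(T₂) = k_a(T₁) · θ^(T₂−T₁) = 1.61 × 1.056^(26.9−20.0)
= 1.61 × 1.056^6.90 = 1.61 × 1.456 = 2.345 d⁻¹.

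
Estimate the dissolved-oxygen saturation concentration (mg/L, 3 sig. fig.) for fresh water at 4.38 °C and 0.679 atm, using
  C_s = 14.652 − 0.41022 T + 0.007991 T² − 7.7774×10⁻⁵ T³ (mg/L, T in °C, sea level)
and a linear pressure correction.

At sea level: C_s = 14.652 − 0.41022×4.38 + 0.007991×4.38² − 7.7774×10⁻⁵×4.38³ = 13.00 mg/L.
Pressure correction: C_s' = 13.00 × 0.679 = 8.828 mg/L.

C_s ≈ 8.83 mg/L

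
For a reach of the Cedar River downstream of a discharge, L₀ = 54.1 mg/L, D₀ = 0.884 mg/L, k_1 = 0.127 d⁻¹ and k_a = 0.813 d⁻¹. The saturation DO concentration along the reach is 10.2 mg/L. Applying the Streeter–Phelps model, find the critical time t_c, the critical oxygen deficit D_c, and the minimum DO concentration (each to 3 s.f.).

At the critical point dD/dt = 0, so k_1 L₀ e^(−k_1 t) = k_a D. Substituting D(t) from the Streeter–Phelps equation and solving for t gives
t_c = ln[(k_a/k_1)(1 − D₀(k_a−k_1)/(k_1 L₀))] / (k_a−k_1).
Here k_a−k_1 = 0.6860 d⁻¹ and 1 − D₀(k_a−k_1)/(k_1 L₀) = 1 − 0.884×0.6860/(0.127×54.1) = 0.9117, so
t_c = ln(6.402 × 0.9117) / 0.6860 = 1.764 / 0.6860 = 2.572 d.
D_c = (k_1/k_a) L₀ e^(−k_1 t_c) = (0.127/0.813) × 54.1 × e^(−0.127×2.572) = 0.1562 × 54.1 × 0.7214 = 6.096 mg/L.
Minimum DO = C_s − D_c = 10.2 − 6.096 = 4.104 mg/L.

t_c ≈ 2.57 d; D_c ≈ 6.10 mg/L; min DO ≈ 4.10 mg/L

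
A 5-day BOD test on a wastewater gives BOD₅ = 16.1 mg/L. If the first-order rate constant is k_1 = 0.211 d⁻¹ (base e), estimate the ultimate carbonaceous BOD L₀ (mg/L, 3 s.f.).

L₀ ≈ 24.7 mg/L

BOD₅ = L₀(1 − e^(−5k_1)) ⇒ L₀ = BOD₅ / (1 − e^(−5×0.211))
= 16.1 / (1 − 0.3482) = 16.1 / 0.6518 = 24.70 mg/L.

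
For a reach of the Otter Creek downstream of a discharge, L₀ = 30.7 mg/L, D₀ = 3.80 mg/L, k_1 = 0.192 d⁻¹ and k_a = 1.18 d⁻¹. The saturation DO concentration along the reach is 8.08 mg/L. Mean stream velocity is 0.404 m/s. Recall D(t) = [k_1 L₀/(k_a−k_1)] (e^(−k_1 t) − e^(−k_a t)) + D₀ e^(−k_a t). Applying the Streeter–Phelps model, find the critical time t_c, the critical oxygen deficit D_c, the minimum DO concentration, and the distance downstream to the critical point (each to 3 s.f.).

t_c ≈ 0.812 d; D_c ≈ 4.27 mg/L; min DO ≈ 3.81 mg/L; x_c ≈ 28.4 km

t_c = [1/(k_a−k_1)] ln[(k_a/k_1)(1 − D₀(k_a−k_1)/(k_1 L₀))]
= [1/(1.18−0.192)] ln[(1.18/0.192)(1 − 3.80×0.9880/(0.192×30.7))]
= (1/0.9880) ln[6.146 × 0.3631] = 1.012 × ln(2.231) = 1.012 × 0.8026 = 0.8123 d.
L(t_c) = L₀ e^(−k_1 t_c) = 30.7 × 0.8556 = 26.27 mg/L, and at the critical point k_a D_c = k_1 L, so D_c = (0.192/1.18) × 26.27 = 4.274 mg/L.
Minimum DO = C_s − D_c = 8.08 − 4.274 = 3.806 mg/L.
x_c = v t_c = 0.404 m/s × 0.8123 d × 86400 s/d = 28350 m ≈ 28.4 km.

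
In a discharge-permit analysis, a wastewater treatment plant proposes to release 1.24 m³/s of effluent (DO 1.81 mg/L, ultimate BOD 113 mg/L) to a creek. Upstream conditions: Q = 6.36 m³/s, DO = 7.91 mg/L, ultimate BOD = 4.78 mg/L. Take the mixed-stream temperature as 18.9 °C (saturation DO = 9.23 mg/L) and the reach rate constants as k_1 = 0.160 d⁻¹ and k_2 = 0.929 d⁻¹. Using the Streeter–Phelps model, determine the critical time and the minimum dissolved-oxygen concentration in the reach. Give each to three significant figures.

t_c ≈ 1.40 d; minimum DO ≈ 6.14 mg/L

Mixed DO = (6.36×7.91 + 1.24×1.81)/(6.36+1.24) = 52.55/7.600 = 6.915 mg/L.
Mixed L₀ = (6.36×4.78 + 1.24×113)/(7.600) = 170.5/7.600 = 22.44 mg/L.
Initial deficit D₀ = C_s − DO₀ = 9.23 − 6.915 = 2.315 mg/L.
t_c = (1/0.7690) ln[(0.929/0.160)(1 − 2.315×0.7690/(0.160×22.44))] = 1.300 × ln(2.927) = 1.396 d.
D_c = (0.160/0.929) × 22.44 × e^(−0.160×1.396) = 0.1722 × 22.44 × 0.7998 = 3.091 mg/L.
Minimum DO = 9.23 − 3.091 = 6.139 mg/L.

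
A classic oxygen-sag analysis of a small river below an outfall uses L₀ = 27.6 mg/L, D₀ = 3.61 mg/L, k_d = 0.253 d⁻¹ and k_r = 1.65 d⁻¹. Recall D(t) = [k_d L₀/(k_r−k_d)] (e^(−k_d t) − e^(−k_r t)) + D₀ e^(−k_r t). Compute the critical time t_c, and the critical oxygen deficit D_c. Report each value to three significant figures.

At the critical point dD/dt = 0, so k_d L₀ e^(−k_d t) = k_r D. Substituting D(t) from the Streeter–Phelps equation and solving for t gives
t_c = ln[(k_r/k_d)(1 − D₀(k_r−k_d)/(k_d L₀))] / (k_r−k_d).
Here k_r−k_d = 1.397 d⁻¹ and 1 − D₀(k_r−k_d)/(k_d L₀) = 1 − 3.61×1.397/(0.253×27.6) = 0.2778, so
t_c = ln(6.522 × 0.2778) / 1.397 = 0.5942 / 1.397 = 0.4253 d.
D_c = (k_d/k_r) L₀ e^(−k_d t_c) = (0.253/1.65) × 27.6 × e^(−0.253×0.4253) = 0.1533 × 27.6 × 0.8980 = 3.800 mg/L.

t_c ≈ 0.425 d; D_c ≈ 3.80 mg/L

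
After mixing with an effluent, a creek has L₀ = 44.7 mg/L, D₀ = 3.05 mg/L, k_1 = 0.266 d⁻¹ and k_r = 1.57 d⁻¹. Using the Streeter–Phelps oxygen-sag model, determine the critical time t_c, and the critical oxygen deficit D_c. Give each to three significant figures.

With k_r/k_1 = 5.902 and 1 − D₀(k_r−k_1)/(k_1 L₀) = 0.6655,
t_c = ln(5.902 × 0.6655) / (1.57 − 0.266) = ln(3.928) / 1.304 = 1.368/1.304 = 1.049 d.
L(t_c) = L₀ e^(−k_1 t_c) = 44.7 × 0.7565 = 33.81 mg/L, and at the critical point k_r D_c = k_1 L, so D_c = (0.266/1.57) × 33.81 = 5.729 mg/L.

t_c ≈ 1.05 d; D_c ≈ 5.73 mg/L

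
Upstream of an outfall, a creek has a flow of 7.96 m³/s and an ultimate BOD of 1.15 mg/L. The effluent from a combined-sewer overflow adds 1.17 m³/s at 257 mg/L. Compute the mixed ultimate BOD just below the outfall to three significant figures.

33.9 mg/L

Flow-weighted mixing: C = (Q_r C_r + Q_w C_w)/(Q_r + Q_w)
= (7.96×1.15 + 1.17×257)/(7.96 + 1.17) = 309.8/9.130 = 33.94 mg/L.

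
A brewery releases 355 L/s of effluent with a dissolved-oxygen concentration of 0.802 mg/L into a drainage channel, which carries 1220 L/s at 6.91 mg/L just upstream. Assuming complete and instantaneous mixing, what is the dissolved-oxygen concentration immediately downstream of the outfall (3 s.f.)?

5.53 mg/L

Flow-weighted mixing: C = (Q_r C_r + Q_w C_w)/(Q_r + Q_w)
= (1220×6.91 + 355×0.802)/(1220 + 355) = 8715/1575 = 5.533 mg/L.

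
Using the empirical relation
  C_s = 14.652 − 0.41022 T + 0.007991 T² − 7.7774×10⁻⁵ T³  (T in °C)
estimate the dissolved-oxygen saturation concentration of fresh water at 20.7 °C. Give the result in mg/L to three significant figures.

C_s ≈ 8.89 mg/L

C_s = 14.652 − 0.41022×20.7 + 0.007991×20.7² − 7.7774×10⁻⁵×20.7³ = 8.895 mg/L.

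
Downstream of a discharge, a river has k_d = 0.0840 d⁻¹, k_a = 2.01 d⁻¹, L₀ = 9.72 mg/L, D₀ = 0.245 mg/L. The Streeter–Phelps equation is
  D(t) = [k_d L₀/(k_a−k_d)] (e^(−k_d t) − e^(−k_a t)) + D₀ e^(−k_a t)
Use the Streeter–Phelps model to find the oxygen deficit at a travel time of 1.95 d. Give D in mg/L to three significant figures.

k_d L₀/(k_a−k_d) = 0.0840×9.72/(2.01−0.0840) = 0.8165/1.926 = 0.4239 mg/L.
e^(−k_d t) = e^(−0.0840×1.950) = 0.8489; e^(−k_a t) = e^(−2.01×1.950) = 0.01985.
D = 0.4239 × (0.8489 − 0.01985) + 0.245 × 0.01985 = 0.3515 + 0.004863 = 0.3563 mg/L.

D ≈ 0.356 mg/L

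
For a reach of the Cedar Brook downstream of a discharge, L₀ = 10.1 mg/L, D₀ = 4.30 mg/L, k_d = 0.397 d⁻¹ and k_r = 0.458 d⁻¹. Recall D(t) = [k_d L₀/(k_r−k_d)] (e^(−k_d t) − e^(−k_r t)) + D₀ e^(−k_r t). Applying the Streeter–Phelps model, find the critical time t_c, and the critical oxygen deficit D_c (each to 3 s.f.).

t_c ≈ 1.23 d; D_c ≈ 5.36 mg/L

At the critical point dD/dt = 0, so k_d L₀ e^(−k_d t) = k_r D. Substituting D(t) from the Streeter–Phelps equation and solving for t gives
t_c = ln[(k_r/k_d)(1 − D₀(k_r−k_d)/(k_d L₀))] / (k_r−k_d).
Here k_r−k_d = 0.06100 d⁻¹ and 1 − D₀(k_r−k_d)/(k_d L₀) = 1 − 4.30×0.06100/(0.397×10.1) = 0.9346, so
t_c = ln(1.154 × 0.9346) / 0.06100 = 0.07528 / 0.06100 = 1.234 d.
D_c = (k_d/k_r) L₀ e^(−k_d t_c) = (0.397/0.458) × 10.1 × e^(−0.397×1.234) = 0.8668 × 10.1 × 0.6127 = 5.364 mg/L.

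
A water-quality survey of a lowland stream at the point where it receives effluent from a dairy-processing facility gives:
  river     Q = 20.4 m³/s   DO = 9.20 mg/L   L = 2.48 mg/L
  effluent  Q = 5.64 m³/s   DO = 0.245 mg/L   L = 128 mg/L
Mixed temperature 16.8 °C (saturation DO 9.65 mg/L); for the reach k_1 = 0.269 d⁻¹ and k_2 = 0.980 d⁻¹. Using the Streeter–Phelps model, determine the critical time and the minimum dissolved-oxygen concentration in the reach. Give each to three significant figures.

Mixed DO = (20.4×9.20 + 5.64×0.245)/(20.4+5.64) = 189.1/26.04 = 7.260 mg/L.
Mixed L₀ = (20.4×2.48 + 5.64×128)/(26.04) = 772.5/26.04 = 29.67 mg/L.
Initial deficit D₀ = C_s − DO₀ = 9.65 − 7.260 = 2.390 mg/L.
t_c = (1/0.7110) ln[(0.980/0.269)(1 − 2.390×0.7110/(0.269×29.67))] = 1.406 × ln(2.868) = 1.482 d.
D_c = (0.269/0.980) × 29.67 × e^(−0.269×1.482) = 0.2745 × 29.67 × 0.6713 = 5.466 mg/L.
Minimum DO = 9.65 − 5.466 = 4.184 mg/L.

t_c ≈ 1.48 d; minimum DO ≈ 4.18 mg/L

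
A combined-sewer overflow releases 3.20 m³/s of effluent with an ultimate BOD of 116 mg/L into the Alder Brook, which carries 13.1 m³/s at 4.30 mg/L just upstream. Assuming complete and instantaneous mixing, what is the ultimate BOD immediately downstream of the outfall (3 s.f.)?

Flow-weighted mixing: C = (Q_r C_r + Q_w C_w)/(Q_r + Q_w)
= (13.1×4.30 + 3.20×116)/(13.1 + 3.20) = 427.5/16.30 = 26.23 mg/L.

26.2 mg/L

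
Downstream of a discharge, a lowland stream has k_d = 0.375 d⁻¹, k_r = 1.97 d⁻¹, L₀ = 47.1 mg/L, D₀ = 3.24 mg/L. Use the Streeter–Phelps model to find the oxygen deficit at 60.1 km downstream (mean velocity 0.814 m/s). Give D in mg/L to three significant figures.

D ≈ 6.58 mg/L

Travel time t = x/v = 60.1 km / (0.814 m/s) = 60100 m / 0.814 m/s = 73830 s = 0.8545 d.
k_d L₀/(k_r−k_d) = 0.375×47.1/(1.97−0.375) = 17.66/1.595 = 11.07 mg/L.
e^(−k_d t) = e^(−0.375×0.8545) = 0.7258; e^(−k_r t) = e^(−1.97×0.8545) = 0.1857.
D = 11.07 × (0.7258 − 0.1857) + 3.24 × 0.1857 = 5.981 + 0.6018 = 6.583 mg/L.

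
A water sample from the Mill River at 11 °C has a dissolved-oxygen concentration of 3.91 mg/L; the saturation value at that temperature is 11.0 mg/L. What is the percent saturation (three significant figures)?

35.5 % saturation

% saturation = C/C_s × 100 = 3.91/11.0 × 100 = 35.5 %.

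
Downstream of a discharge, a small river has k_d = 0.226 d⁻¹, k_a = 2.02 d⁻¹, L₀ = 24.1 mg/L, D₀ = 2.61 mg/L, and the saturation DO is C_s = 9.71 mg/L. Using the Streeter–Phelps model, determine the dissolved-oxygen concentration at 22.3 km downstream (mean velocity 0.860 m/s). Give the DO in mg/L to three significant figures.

Travel time t = x/v = 22.3 km / (0.860 m/s) = 22300 m / 0.860 m/s = 25930 s = 0.3001 d.
k_d L₀/(k_a−k_d) = 0.226×24.1/(2.02−0.226) = 5.447/1.794 = 3.036 mg/L.
e^(−k_d t) = e^(−0.226×0.3001) = 0.9344; e^(−k_a t) = e^(−2.02×0.3001) = 0.5454.
D = 3.036 × (0.9344 − 0.5454) + 2.61 × 0.5454 = 1.181 + 1.423 = 2.605 mg/L.
DO = C_s − D = 9.71 − 2.605 = 7.105 mg/L.

DO ≈ 7.11 mg/L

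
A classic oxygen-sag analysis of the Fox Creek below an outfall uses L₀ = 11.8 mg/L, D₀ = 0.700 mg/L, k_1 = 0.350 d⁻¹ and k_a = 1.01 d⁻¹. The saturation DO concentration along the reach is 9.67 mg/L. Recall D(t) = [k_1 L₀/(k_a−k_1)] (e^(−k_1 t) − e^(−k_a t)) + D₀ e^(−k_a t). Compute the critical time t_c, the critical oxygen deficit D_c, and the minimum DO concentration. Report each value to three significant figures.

t_c ≈ 1.43 d; D_c ≈ 2.48 mg/L; min DO ≈ 7.19 mg/L

With k_a/k_1 = 2.886 and 1 − D₀(k_a−k_1)/(k_1 L₀) = 0.8881,
t_c = ln(2.886 × 0.8881) / (1.01 − 0.350) = ln(2.563) / 0.6600 = 0.9411/0.6600 = 1.426 d.
D_c = (k_1/k_a) L₀ e^(−k_1 t_c) = (0.350/1.01) × 11.8 × e^(−0.350×1.426) = 0.3465 × 11.8 × 0.6071 = 2.482 mg/L.
Minimum DO = C_s − D_c = 9.67 − 2.482 = 7.188 mg/L.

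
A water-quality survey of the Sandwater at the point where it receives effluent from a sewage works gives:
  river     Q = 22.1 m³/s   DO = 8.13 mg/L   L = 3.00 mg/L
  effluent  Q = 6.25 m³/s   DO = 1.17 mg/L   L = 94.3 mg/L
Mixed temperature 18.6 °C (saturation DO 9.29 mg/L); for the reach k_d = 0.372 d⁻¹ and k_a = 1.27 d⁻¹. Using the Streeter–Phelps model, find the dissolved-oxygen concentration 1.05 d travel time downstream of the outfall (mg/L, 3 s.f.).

DO ≈ 4.62 mg/L

Mixed DO = (22.1×8.13 + 6.25×1.17)/(22.1+6.25) = 187.0/28.35 = 6.596 mg/L.
Mixed L₀ = (22.1×3.00 + 6.25×94.3)/(28.35) = 655.7/28.35 = 23.13 mg/L.
Initial deficit D₀ = C_s − DO₀ = 9.29 − 6.596 = 2.694 mg/L.
D(1.05) = [0.372×23.13/(1.27−0.372)](e^(−0.372×1.05) − e^(−1.27×1.05)) + 2.694 e^(−1.27×1.05)
= 9.581 × (0.6767 − 0.2636) + 2.694 × 0.2636 = 4.668 mg/L.
DO = 9.29 − 4.668 = 4.622 mg/L.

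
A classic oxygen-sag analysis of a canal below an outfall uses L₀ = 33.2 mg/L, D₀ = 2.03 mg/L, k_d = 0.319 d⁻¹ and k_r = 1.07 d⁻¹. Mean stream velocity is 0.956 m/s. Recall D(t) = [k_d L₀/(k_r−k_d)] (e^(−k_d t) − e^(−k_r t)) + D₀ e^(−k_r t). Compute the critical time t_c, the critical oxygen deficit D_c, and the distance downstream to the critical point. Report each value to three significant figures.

At the critical point dD/dt = 0, so k_d L₀ e^(−k_d t) = k_r D. Substituting D(t) from the Streeter–Phelps equation and solving for t gives
t_c = ln[(k_r/k_d)(1 − D₀(k_r−k_d)/(k_d L₀))] / (k_r−k_d).
Here k_r−k_d = 0.7510 d⁻¹ and 1 − D₀(k_r−k_d)/(k_d L₀) = 1 − 2.03×0.7510/(0.319×33.2) = 0.8561, so
t_c = ln(3.354 × 0.8561) / 0.7510 = 1.055 / 0.7510 = 1.405 d.
L(t_c) = L₀ e^(−k_d t_c) = 33.2 × 0.6389 = 21.21 mg/L, and at the critical point k_r D_c = k_d L, so D_c = (0.319/1.07) × 21.21 = 6.324 mg/L.
x_c = v t_c = 0.956 m/s × 1.405 d × 86400 s/d = 116000 m ≈ 116 km.

t_c ≈ 1.40 d; D_c ≈ 6.32 mg/L; x_c ≈ 116 km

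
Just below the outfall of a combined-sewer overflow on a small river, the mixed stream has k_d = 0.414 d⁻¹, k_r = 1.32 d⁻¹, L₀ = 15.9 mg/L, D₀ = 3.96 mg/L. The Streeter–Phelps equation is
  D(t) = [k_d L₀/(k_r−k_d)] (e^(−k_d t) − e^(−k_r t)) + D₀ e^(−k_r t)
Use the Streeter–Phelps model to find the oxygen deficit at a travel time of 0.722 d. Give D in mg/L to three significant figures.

k_d L₀/(k_r−k_d) = 0.414×15.9/(1.32−0.414) = 6.583/0.9060 = 7.266 mg/L.
e^(−k_d t) = e^(−0.414×0.7220) = 0.7416; e^(−k_r t) = e^(−1.32×0.7220) = 0.3856.
D = 7.266 × (0.7416 − 0.3856) + 3.96 × 0.3856 = 2.587 + 1.527 = 4.114 mg/L.

D ≈ 4.11 mg/L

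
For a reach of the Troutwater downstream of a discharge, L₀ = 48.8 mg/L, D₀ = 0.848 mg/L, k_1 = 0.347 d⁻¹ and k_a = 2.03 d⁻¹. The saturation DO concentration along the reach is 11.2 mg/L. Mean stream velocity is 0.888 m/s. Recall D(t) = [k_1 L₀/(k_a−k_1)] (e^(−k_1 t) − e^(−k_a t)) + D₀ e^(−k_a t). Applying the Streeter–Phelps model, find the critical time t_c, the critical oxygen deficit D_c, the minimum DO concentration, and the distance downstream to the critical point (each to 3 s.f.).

t_c = [1/(k_a−k_1)] ln[(k_a/k_1)(1 − D₀(k_a−k_1)/(k_1 L₀))]
= [1/(2.03−0.347)] ln[(2.03/0.347)(1 − 0.848×1.683/(0.347×48.8))]
= (1/1.683) ln[5.850 × 0.9157] = 0.5942 × ln(5.357) = 0.5942 × 1.678 = 0.9973 d.
L(t_c) = L₀ e^(−k_1 t_c) = 48.8 × 0.7075 = 34.52 mg/L, and at the critical point k_a D_c = k_1 L, so D_c = (0.347/2.03) × 34.52 = 5.902 mg/L.
Minimum DO = C_s − D_c = 11.2 − 5.902 = 5.298 mg/L.
x_c = v t_c = 0.888 m/s × 0.9973 d × 86400 s/d = 76510 m ≈ 76.5 km.

t_c ≈ 0.997 d; D_c ≈ 5.90 mg/L; min DO ≈ 5.30 mg/L; x_c ≈ 76.5 km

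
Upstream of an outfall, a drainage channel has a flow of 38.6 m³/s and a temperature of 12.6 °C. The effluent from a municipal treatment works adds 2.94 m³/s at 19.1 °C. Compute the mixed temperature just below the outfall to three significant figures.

Flow-weighted mixing: C = (Q_r C_r + Q_w C_w)/(Q_r + Q_w)
= (38.6×12.6 + 2.94×19.1)/(38.6 + 2.94) = 542.5/41.54 = 13.06 °C.

13.1 °C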